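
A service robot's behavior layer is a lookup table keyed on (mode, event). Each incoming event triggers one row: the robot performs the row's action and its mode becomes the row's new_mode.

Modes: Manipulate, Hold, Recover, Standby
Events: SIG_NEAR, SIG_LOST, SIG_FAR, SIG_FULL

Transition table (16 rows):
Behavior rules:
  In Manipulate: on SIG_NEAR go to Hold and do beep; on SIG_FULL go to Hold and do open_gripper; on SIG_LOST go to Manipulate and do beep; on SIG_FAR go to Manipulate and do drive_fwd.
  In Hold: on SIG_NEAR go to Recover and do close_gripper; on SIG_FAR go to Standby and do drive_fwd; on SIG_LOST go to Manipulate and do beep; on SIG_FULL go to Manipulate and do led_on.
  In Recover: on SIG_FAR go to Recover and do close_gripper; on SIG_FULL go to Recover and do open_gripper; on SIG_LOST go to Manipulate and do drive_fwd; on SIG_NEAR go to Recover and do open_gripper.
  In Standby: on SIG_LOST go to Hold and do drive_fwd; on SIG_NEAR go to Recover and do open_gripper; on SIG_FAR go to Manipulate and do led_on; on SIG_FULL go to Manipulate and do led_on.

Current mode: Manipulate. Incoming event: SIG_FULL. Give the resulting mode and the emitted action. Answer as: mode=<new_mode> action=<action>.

mode=Hold action=open_gripper

current mode = Manipulate; filter table to that mode:
  (Manipulate, SIG_NEAR) → (Hold, beep)
  (Manipulate, SIG_FULL) → (Hold, open_gripper)  ← event matches
  (Manipulate, SIG_LOST) → (Manipulate, beep)
  (Manipulate, SIG_FAR) → (Manipulate, drive_fwd)
event = SIG_FULL selects (Hold, open_gripper)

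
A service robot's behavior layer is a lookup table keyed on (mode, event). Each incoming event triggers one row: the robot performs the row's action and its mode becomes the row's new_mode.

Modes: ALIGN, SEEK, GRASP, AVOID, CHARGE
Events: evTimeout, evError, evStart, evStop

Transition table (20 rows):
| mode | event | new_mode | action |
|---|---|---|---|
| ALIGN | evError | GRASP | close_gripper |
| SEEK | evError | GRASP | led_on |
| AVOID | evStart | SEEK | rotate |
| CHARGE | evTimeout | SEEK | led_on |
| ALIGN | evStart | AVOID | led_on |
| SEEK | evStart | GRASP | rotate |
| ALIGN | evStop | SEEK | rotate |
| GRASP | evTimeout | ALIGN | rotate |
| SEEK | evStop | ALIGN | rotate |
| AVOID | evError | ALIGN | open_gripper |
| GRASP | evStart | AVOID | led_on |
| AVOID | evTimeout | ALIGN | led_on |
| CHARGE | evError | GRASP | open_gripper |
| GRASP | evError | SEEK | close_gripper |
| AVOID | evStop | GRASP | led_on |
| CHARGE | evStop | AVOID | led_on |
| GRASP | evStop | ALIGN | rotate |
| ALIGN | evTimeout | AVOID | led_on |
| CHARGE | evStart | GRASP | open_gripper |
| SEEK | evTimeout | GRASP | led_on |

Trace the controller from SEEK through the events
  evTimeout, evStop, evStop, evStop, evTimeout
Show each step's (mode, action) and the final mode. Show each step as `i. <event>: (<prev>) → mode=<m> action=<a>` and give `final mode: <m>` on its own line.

1. evTimeout: (SEEK) → mode=GRASP action=led_on
2. evStop: (GRASP) → mode=ALIGN action=rotate
3. evStop: (ALIGN) → mode=SEEK action=rotate
4. evStop: (SEEK) → mode=ALIGN action=rotate
5. evTimeout: (ALIGN) → mode=AVOID action=led_on

final mode: AVOID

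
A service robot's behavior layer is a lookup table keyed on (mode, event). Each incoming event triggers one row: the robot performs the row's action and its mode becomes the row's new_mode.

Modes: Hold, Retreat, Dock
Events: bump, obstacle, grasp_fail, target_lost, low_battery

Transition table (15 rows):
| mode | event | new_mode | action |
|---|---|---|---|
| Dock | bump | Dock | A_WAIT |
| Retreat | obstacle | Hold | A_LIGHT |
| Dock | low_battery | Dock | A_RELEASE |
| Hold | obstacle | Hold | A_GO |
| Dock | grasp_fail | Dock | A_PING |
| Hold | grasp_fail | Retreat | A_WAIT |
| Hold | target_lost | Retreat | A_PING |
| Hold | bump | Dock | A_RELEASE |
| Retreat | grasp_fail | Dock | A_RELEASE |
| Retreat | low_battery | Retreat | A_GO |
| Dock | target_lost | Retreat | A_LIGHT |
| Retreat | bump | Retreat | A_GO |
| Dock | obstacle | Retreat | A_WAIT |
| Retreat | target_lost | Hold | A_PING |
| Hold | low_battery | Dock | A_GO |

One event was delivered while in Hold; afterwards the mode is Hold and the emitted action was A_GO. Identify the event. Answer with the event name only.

obstacle

try bump: (Hold, bump) → (Dock, A_RELEASE)
try obstacle: (Hold, obstacle) → (Hold, A_GO)  ← matches
try grasp_fail: (Hold, grasp_fail) → (Retreat, A_WAIT)
try target_lost: (Hold, target_lost) → (Retreat, A_PING)
try low_battery: (Hold, low_battery) → (Dock, A_GO)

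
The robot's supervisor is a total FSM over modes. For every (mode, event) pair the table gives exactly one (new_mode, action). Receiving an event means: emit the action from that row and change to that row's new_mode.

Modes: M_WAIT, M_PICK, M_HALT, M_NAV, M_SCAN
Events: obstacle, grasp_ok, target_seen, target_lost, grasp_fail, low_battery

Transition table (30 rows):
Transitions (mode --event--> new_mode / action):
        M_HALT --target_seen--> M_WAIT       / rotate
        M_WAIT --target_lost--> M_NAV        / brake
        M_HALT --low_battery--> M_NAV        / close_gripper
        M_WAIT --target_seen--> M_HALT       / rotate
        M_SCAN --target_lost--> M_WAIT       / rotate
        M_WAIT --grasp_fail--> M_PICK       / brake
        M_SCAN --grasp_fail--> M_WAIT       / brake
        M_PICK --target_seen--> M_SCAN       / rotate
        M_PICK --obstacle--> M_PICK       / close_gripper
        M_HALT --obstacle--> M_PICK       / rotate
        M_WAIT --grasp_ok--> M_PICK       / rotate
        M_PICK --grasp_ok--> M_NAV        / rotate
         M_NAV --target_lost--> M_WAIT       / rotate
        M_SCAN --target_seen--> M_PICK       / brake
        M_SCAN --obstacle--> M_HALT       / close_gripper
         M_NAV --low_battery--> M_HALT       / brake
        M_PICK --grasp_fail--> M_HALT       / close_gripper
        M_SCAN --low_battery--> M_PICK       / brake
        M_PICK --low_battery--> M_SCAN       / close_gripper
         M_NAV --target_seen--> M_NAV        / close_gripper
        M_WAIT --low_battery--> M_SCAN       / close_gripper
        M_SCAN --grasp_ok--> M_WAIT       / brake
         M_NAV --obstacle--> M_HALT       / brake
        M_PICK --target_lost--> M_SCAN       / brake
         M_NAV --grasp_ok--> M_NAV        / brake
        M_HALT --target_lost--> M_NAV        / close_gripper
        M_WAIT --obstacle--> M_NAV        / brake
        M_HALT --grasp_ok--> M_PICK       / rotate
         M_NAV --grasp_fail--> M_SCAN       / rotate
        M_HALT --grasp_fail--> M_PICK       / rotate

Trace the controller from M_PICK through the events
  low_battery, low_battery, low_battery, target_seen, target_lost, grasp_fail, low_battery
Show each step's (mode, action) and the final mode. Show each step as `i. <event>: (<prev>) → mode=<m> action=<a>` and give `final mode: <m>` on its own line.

1. low_battery: (M_PICK) → mode=M_SCAN action=close_gripper
2. low_battery: (M_SCAN) → mode=M_PICK action=brake
3. low_battery: (M_PICK) → mode=M_SCAN action=close_gripper
4. target_seen: (M_SCAN) → mode=M_PICK action=brake
5. target_lost: (M_PICK) → mode=M_SCAN action=brake
6. grasp_fail: (M_SCAN) → mode=M_WAIT action=brake
7. low_battery: (M_WAIT) → mode=M_SCAN action=close_gripper

final mode: M_SCAN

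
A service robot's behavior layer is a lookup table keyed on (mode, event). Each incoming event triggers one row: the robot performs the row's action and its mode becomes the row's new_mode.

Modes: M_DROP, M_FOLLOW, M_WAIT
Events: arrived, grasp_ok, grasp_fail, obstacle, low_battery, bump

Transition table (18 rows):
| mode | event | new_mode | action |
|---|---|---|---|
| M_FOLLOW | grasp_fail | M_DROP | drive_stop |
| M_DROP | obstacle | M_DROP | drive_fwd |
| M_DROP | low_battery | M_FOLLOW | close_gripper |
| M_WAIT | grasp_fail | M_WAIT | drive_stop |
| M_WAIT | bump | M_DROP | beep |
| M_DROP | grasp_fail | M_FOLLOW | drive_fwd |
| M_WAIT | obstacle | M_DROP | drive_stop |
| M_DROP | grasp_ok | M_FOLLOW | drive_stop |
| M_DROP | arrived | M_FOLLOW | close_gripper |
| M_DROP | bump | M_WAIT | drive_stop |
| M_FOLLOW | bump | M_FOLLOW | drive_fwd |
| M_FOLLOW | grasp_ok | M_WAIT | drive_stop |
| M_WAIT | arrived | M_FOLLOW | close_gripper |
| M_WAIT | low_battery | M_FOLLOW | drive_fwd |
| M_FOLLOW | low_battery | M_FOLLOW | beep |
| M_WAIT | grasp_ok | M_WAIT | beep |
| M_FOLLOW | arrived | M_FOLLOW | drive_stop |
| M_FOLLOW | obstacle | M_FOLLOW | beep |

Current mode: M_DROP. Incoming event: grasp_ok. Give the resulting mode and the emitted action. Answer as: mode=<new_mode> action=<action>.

mode=M_FOLLOW action=drive_stop

current mode = M_DROP; filter table to that mode:
  (M_DROP, obstacle) → (M_DROP, drive_fwd)
  (M_DROP, low_battery) → (M_FOLLOW, close_gripper)
  (M_DROP, grasp_fail) → (M_FOLLOW, drive_fwd)
  (M_DROP, grasp_ok) → (M_FOLLOW, drive_stop)  ← event matches
  (M_DROP, arrived) → (M_FOLLOW, close_gripper)
  (M_DROP, bump) → (M_WAIT, drive_stop)
event = grasp_ok selects (M_FOLLOW, drive_stop)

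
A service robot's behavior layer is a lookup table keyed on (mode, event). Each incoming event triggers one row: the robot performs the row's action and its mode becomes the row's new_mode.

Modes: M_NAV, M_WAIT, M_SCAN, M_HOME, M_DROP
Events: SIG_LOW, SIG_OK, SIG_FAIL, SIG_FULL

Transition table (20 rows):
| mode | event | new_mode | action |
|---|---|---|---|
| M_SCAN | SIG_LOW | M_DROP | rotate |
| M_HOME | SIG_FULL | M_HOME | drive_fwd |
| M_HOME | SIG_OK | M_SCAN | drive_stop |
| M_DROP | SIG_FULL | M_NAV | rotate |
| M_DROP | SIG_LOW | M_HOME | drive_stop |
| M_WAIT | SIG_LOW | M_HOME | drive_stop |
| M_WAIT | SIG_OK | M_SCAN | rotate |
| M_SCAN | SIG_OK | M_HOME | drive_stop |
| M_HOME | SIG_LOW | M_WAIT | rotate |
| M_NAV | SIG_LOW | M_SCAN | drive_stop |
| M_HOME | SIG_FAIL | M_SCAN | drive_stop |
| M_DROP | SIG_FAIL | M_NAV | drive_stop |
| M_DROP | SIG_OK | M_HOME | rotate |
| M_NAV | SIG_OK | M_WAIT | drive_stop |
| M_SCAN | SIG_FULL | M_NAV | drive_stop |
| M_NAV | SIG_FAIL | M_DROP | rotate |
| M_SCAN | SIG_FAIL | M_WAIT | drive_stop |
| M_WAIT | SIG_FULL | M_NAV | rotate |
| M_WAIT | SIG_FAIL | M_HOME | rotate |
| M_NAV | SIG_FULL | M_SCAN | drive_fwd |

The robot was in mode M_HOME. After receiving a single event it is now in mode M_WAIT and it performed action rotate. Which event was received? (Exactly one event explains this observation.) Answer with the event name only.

SIG_LOW

try SIG_LOW: (M_HOME, SIG_LOW) → (M_WAIT, rotate)  ← matches
try SIG_OK: (M_HOME, SIG_OK) → (M_SCAN, drive_stop)
try SIG_FAIL: (M_HOME, SIG_FAIL) → (M_SCAN, drive_stop)
try SIG_FULL: (M_HOME, SIG_FULL) → (M_HOME, drive_fwd)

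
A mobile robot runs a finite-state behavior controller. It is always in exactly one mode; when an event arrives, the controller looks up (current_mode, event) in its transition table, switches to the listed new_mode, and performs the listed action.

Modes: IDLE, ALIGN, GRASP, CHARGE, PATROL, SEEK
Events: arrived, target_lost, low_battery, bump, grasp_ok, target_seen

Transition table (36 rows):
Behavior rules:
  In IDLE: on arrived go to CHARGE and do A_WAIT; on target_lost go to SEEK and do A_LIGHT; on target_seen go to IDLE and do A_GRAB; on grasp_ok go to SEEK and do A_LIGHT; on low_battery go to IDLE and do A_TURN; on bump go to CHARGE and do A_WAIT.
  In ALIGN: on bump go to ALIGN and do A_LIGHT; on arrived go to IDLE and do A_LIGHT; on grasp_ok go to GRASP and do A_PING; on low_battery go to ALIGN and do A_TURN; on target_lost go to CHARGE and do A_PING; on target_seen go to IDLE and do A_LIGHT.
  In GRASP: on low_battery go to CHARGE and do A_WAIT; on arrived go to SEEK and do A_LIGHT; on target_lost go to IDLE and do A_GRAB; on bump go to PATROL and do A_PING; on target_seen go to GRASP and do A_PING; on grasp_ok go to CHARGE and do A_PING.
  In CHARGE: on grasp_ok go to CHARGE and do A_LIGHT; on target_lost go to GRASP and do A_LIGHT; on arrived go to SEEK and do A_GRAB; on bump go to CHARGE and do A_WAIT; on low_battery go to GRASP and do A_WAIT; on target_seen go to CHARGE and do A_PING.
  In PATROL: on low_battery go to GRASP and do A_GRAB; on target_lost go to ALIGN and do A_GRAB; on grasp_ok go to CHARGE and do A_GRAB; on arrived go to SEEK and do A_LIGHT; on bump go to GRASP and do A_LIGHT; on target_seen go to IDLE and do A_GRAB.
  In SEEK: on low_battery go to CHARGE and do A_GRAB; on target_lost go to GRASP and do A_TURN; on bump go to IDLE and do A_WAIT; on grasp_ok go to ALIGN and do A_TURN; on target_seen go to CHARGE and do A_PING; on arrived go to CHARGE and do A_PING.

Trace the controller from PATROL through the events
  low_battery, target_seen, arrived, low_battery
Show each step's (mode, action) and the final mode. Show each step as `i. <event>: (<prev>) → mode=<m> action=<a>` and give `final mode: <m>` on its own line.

1. low_battery: (PATROL) → mode=GRASP action=A_GRAB
2. target_seen: (GRASP) → mode=GRASP action=A_PING
3. arrived: (GRASP) → mode=SEEK action=A_LIGHT
4. low_battery: (SEEK) → mode=CHARGE action=A_GRAB

final mode: CHARGE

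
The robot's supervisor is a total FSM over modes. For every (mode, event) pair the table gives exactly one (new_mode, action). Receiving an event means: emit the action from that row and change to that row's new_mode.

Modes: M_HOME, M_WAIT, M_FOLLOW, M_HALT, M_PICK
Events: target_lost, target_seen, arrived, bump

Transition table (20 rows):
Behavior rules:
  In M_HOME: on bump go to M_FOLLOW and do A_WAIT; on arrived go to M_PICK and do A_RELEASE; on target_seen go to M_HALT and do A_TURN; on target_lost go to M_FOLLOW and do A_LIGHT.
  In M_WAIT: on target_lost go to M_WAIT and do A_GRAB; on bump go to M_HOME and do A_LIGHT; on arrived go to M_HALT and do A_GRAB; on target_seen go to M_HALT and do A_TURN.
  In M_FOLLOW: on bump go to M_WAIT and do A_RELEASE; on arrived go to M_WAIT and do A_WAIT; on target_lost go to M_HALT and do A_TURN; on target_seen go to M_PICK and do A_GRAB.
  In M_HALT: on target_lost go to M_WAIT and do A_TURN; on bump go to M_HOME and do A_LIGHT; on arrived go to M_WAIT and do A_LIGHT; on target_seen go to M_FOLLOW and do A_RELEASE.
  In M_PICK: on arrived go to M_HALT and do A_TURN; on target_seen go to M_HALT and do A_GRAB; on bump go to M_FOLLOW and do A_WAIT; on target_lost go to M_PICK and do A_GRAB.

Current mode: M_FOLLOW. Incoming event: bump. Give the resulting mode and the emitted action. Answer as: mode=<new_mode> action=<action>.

mode=M_WAIT action=A_RELEASE

current mode = M_FOLLOW; filter table to that mode:
  (M_FOLLOW, bump) → (M_WAIT, A_RELEASE)  ← event matches
  (M_FOLLOW, arrived) → (M_WAIT, A_WAIT)
  (M_FOLLOW, target_lost) → (M_HALT, A_TURN)
  (M_FOLLOW, target_seen) → (M_PICK, A_GRAB)
event = bump selects (M_WAIT, A_RELEASE)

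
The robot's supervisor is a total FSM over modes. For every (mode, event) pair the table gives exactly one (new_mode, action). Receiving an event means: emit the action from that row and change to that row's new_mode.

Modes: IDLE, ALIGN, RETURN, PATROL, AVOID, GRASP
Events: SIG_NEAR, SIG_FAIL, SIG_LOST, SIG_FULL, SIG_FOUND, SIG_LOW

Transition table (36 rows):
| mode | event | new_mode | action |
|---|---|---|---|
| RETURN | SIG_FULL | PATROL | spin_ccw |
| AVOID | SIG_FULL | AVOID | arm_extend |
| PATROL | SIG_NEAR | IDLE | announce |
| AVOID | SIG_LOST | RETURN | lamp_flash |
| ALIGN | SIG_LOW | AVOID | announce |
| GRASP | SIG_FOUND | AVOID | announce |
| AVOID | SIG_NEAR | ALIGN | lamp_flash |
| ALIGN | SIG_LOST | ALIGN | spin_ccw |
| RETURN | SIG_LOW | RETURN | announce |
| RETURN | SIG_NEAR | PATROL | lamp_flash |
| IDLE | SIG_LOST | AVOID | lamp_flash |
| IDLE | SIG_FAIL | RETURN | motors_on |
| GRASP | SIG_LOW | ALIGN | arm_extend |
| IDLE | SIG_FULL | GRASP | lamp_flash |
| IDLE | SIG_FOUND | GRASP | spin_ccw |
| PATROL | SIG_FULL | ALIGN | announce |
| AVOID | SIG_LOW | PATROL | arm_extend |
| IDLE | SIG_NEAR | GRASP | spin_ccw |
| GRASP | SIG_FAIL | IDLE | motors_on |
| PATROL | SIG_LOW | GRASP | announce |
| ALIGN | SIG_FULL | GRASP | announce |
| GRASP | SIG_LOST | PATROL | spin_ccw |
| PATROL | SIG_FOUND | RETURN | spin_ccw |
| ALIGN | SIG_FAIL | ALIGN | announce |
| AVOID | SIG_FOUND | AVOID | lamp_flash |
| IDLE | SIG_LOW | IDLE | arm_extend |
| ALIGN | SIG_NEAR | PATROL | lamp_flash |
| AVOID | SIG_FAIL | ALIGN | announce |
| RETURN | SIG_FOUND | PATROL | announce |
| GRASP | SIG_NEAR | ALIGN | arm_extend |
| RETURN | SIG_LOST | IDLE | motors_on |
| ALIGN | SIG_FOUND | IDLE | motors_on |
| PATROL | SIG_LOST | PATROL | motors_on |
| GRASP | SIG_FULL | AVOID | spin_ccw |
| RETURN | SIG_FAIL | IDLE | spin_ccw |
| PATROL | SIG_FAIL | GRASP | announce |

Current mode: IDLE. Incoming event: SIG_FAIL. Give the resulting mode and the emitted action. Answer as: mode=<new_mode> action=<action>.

current mode = IDLE; filter table to that mode:
  (IDLE, SIG_LOST) → (AVOID, lamp_flash)
  (IDLE, SIG_FAIL) → (RETURN, motors_on)  ← event matches
  (IDLE, SIG_FULL) → (GRASP, lamp_flash)
  (IDLE, SIG_FOUND) → (GRASP, spin_ccw)
  (IDLE, SIG_NEAR) → (GRASP, spin_ccw)
  (IDLE, SIG_LOW) → (IDLE, arm_extend)
event = SIG_FAIL selects (RETURN, motors_on)

mode=RETURN action=motors_on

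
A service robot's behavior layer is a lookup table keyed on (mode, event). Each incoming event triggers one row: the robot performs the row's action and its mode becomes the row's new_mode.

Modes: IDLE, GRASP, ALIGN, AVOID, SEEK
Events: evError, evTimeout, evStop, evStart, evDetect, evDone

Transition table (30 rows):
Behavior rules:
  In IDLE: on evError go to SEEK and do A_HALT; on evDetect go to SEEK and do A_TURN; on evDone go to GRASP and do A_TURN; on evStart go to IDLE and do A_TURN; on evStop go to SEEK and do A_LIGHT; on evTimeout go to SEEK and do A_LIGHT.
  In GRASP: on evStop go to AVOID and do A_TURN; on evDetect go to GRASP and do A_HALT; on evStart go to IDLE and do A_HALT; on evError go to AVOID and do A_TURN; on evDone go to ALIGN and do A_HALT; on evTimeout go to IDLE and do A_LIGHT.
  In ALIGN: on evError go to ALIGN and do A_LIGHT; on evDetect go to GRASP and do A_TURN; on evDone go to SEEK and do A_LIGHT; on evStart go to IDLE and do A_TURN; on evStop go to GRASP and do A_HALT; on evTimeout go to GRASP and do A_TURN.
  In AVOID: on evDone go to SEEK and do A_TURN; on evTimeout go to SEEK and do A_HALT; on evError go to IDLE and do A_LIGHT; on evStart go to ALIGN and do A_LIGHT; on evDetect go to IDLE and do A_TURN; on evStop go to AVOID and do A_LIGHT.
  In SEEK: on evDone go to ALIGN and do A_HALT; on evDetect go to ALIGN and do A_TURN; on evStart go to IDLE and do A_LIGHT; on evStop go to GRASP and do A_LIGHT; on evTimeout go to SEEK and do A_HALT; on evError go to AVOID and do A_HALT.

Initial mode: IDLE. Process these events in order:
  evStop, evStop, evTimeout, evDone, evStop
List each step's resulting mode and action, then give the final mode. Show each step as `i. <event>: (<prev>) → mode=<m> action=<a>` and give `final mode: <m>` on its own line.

1. evStop: (IDLE) → mode=SEEK action=A_LIGHT
2. evStop: (SEEK) → mode=GRASP action=A_LIGHT
3. evTimeout: (GRASP) → mode=IDLE action=A_LIGHT
4. evDone: (IDLE) → mode=GRASP action=A_TURN
5. evStop: (GRASP) → mode=AVOID action=A_TURN

final mode: AVOID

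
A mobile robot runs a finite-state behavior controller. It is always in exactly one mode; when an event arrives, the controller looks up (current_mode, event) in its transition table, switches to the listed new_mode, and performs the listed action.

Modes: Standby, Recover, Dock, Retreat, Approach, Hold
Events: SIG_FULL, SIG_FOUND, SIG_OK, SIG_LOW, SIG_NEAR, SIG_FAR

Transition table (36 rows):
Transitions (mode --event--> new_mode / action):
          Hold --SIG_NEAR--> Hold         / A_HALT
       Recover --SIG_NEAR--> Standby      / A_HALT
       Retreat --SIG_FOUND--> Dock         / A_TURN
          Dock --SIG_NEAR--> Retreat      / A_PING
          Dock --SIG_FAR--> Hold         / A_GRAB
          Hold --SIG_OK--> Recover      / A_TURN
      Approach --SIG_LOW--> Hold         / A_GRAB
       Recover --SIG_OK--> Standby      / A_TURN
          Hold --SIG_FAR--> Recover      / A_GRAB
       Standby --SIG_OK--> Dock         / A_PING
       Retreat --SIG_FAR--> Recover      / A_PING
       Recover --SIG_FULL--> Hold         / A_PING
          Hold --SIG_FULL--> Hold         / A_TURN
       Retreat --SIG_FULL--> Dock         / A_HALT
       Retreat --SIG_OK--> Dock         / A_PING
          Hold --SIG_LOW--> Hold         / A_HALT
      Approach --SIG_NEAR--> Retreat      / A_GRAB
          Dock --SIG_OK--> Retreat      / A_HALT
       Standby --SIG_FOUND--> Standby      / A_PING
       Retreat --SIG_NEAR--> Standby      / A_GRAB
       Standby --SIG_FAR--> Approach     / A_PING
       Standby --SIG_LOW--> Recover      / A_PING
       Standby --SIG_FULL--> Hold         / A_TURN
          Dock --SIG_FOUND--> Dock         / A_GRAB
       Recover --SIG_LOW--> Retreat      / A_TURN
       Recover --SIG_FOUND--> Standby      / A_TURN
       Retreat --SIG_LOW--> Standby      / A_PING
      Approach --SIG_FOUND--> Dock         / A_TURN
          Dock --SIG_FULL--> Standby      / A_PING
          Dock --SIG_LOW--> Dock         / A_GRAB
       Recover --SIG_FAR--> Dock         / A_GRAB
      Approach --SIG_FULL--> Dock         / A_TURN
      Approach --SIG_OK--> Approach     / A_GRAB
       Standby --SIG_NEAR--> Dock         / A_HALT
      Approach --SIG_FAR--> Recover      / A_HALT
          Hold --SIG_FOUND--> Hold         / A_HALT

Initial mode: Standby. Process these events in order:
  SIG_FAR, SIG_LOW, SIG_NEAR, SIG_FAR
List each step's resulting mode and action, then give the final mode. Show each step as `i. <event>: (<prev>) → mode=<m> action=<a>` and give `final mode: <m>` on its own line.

final mode: Recover

1. SIG_FAR: (Standby) → mode=Approach action=A_PING
2. SIG_LOW: (Approach) → mode=Hold action=A_GRAB
3. SIG_NEAR: (Hold) → mode=Hold action=A_HALT
4. SIG_FAR: (Hold) → mode=Recover action=A_GRAB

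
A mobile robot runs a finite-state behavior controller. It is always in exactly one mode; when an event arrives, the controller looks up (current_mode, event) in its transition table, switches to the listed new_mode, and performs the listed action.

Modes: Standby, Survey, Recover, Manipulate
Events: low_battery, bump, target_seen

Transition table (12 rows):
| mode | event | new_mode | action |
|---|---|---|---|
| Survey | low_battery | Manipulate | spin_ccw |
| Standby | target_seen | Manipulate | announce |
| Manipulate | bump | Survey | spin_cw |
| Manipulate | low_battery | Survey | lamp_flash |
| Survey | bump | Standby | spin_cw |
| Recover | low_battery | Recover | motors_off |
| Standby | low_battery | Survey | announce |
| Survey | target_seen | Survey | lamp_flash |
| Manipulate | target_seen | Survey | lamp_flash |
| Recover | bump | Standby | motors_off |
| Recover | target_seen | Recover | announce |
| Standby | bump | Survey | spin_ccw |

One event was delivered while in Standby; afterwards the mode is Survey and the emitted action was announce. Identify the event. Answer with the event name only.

try low_battery: (Standby, low_battery) → (Survey, announce)  ← matches
try bump: (Standby, bump) → (Survey, spin_ccw)
try target_seen: (Standby, target_seen) → (Manipulate, announce)

low_battery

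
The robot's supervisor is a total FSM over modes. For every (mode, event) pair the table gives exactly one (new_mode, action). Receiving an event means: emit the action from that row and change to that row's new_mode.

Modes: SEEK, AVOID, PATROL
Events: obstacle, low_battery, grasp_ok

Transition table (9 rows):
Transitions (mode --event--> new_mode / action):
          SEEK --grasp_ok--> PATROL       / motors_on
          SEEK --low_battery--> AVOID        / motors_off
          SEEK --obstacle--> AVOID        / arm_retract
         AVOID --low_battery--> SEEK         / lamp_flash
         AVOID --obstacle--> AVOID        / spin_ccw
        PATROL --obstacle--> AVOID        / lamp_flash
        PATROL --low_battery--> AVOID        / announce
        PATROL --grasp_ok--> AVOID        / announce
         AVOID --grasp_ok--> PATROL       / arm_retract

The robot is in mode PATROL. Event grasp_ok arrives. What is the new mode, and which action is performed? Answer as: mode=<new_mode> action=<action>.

mode=AVOID action=announce

current mode = PATROL; filter table to that mode:
  (PATROL, obstacle) → (AVOID, lamp_flash)
  (PATROL, low_battery) → (AVOID, announce)
  (PATROL, grasp_ok) → (AVOID, announce)  ← event matches
event = grasp_ok selects (AVOID, announce)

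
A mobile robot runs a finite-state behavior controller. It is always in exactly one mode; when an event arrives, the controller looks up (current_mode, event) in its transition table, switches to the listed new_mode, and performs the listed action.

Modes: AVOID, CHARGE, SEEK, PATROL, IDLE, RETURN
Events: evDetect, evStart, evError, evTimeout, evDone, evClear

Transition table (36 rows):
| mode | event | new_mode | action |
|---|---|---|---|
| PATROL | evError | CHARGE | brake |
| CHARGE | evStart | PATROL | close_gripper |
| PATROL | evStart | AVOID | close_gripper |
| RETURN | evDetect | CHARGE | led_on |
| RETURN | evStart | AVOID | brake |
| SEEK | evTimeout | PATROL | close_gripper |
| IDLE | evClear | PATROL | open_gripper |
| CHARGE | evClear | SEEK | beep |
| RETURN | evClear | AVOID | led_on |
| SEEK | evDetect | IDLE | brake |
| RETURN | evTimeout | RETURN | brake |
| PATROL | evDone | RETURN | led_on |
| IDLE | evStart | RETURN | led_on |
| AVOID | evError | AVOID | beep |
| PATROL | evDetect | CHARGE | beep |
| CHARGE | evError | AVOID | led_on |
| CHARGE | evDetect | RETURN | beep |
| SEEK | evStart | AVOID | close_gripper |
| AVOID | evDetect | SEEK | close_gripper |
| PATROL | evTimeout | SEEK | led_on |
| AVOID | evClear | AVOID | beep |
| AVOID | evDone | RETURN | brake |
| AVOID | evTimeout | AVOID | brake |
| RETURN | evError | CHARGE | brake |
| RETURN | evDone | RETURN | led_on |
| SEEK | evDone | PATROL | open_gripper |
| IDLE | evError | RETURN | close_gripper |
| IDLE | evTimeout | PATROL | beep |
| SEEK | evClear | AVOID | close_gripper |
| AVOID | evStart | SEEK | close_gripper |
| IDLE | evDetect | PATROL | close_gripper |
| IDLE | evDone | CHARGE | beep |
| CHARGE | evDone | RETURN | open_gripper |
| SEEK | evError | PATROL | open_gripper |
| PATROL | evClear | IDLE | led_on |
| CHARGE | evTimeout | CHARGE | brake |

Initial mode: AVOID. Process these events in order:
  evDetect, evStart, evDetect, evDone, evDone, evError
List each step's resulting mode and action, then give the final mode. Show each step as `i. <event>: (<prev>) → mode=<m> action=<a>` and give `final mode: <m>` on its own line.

1. evDetect: (AVOID) → mode=SEEK action=close_gripper
2. evStart: (SEEK) → mode=AVOID action=close_gripper
3. evDetect: (AVOID) → mode=SEEK action=close_gripper
4. evDone: (SEEK) → mode=PATROL action=open_gripper
5. evDone: (PATROL) → mode=RETURN action=led_on
6. evError: (RETURN) → mode=CHARGE action=brake

final mode: CHARGE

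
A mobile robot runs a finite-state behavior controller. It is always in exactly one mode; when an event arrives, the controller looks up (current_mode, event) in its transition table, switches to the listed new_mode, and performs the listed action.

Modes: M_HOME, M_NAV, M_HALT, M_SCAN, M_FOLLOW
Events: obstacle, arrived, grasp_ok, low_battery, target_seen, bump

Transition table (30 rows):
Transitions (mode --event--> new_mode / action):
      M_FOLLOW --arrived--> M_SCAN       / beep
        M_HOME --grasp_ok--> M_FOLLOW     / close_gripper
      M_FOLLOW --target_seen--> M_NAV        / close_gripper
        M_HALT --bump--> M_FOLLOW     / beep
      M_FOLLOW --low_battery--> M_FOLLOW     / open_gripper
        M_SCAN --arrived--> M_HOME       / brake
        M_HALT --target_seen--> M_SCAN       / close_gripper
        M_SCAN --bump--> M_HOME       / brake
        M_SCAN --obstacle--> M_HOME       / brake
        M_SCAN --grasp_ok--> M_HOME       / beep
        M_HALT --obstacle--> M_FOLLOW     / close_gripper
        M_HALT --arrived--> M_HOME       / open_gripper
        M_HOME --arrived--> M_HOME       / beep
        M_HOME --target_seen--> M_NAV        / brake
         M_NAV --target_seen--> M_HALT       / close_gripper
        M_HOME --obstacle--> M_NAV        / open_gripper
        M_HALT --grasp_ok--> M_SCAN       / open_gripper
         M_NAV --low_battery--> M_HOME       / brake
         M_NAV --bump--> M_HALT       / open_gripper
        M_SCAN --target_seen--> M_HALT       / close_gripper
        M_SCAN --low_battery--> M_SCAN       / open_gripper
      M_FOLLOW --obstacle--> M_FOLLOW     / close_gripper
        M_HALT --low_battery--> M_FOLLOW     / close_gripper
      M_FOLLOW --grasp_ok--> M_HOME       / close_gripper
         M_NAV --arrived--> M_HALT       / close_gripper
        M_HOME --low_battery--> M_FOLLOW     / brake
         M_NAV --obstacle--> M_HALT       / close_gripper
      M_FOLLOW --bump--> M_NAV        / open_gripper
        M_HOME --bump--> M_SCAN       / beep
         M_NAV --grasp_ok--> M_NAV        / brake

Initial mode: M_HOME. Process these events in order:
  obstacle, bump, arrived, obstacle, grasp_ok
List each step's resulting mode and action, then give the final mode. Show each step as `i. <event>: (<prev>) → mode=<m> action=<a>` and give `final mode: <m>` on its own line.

1. obstacle: (M_HOME) → mode=M_NAV action=open_gripper
2. bump: (M_NAV) → mode=M_HALT action=open_gripper
3. arrived: (M_HALT) → mode=M_HOME action=open_gripper
4. obstacle: (M_HOME) → mode=M_NAV action=open_gripper
5. grasp_ok: (M_NAV) → mode=M_NAV action=brake

final mode: M_NAV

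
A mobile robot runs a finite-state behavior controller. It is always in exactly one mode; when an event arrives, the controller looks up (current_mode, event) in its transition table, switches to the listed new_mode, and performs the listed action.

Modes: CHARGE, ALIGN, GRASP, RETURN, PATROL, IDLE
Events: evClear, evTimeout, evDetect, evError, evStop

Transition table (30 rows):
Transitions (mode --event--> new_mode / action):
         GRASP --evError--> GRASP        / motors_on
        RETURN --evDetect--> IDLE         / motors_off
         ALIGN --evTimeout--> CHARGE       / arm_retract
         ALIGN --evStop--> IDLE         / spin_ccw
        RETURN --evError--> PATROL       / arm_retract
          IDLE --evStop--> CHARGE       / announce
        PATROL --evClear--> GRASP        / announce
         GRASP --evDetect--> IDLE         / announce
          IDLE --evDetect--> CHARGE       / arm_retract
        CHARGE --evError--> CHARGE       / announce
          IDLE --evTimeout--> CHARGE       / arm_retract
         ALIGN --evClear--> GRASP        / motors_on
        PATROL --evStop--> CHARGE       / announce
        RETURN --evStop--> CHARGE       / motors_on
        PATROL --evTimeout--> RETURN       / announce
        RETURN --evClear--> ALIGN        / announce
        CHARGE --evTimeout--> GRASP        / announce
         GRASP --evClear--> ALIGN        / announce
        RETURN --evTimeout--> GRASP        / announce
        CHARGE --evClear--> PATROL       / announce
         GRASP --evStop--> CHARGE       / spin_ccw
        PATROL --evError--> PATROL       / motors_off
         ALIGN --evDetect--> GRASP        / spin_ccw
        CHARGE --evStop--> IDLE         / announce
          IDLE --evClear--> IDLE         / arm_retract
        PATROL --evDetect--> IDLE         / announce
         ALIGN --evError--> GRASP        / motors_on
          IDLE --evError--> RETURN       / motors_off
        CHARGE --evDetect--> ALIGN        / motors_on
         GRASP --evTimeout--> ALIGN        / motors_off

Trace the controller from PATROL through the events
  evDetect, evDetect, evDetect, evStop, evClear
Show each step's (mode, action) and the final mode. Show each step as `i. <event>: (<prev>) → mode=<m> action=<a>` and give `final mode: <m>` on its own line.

1. evDetect: (PATROL) → mode=IDLE action=announce
2. evDetect: (IDLE) → mode=CHARGE action=arm_retract
3. evDetect: (CHARGE) → mode=ALIGN action=motors_on
4. evStop: (ALIGN) → mode=IDLE action=spin_ccw
5. evClear: (IDLE) → mode=IDLE action=arm_retract

final mode: IDLE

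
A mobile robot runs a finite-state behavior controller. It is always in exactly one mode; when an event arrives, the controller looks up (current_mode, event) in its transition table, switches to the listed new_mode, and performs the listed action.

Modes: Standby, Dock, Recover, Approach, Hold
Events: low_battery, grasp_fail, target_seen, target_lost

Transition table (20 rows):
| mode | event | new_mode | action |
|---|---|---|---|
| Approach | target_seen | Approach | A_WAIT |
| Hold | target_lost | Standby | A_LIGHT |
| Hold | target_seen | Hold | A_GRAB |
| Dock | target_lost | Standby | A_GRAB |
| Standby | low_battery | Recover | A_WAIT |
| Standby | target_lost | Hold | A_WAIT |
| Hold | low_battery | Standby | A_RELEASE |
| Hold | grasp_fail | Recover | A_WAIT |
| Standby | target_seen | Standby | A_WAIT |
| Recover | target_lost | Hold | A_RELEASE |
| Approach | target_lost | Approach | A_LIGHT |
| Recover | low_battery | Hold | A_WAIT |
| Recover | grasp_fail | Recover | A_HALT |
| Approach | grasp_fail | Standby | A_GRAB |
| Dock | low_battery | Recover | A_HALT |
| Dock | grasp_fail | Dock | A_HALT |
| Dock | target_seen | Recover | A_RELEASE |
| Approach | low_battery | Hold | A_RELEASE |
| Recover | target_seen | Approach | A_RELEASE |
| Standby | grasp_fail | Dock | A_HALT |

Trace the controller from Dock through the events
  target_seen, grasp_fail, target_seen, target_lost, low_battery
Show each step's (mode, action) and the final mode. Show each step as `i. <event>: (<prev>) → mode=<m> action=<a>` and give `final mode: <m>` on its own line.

1. target_seen: (Dock) → mode=Recover action=A_RELEASE
2. grasp_fail: (Recover) → mode=Recover action=A_HALT
3. target_seen: (Recover) → mode=Approach action=A_RELEASE
4. target_lost: (Approach) → mode=Approach action=A_LIGHT
5. low_battery: (Approach) → mode=Hold action=A_RELEASE

final mode: Hold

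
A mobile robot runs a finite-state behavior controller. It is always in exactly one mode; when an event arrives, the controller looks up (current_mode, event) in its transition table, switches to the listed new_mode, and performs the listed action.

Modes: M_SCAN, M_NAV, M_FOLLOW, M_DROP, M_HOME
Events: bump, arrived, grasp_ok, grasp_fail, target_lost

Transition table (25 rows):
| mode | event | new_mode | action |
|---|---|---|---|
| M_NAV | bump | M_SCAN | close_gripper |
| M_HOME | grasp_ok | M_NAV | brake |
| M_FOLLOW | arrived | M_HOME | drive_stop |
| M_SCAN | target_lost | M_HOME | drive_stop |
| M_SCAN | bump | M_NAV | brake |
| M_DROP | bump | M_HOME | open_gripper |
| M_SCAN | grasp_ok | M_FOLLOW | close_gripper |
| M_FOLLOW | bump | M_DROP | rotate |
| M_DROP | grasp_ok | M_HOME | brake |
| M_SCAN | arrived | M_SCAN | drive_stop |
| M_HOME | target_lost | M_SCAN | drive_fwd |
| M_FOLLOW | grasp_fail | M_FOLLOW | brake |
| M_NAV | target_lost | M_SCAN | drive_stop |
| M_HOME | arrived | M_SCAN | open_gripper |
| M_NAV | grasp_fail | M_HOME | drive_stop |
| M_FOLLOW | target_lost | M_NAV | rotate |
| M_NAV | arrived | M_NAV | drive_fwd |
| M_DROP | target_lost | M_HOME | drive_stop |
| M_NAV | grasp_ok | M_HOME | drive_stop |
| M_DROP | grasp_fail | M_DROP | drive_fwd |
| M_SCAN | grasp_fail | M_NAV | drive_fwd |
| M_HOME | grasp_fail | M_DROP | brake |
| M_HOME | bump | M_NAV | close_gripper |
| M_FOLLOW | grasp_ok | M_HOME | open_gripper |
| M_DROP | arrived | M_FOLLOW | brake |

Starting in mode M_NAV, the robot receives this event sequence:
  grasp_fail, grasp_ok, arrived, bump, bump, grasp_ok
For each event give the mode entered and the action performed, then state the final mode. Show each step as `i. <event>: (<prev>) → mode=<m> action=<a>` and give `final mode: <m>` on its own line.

final mode: M_HOME

1. grasp_fail: (M_NAV) → mode=M_HOME action=drive_stop
2. grasp_ok: (M_HOME) → mode=M_NAV action=brake
3. arrived: (M_NAV) → mode=M_NAV action=drive_fwd
4. bump: (M_NAV) → mode=M_SCAN action=close_gripper
5. bump: (M_SCAN) → mode=M_NAV action=brake
6. grasp_ok: (M_NAV) → mode=M_HOME action=drive_stop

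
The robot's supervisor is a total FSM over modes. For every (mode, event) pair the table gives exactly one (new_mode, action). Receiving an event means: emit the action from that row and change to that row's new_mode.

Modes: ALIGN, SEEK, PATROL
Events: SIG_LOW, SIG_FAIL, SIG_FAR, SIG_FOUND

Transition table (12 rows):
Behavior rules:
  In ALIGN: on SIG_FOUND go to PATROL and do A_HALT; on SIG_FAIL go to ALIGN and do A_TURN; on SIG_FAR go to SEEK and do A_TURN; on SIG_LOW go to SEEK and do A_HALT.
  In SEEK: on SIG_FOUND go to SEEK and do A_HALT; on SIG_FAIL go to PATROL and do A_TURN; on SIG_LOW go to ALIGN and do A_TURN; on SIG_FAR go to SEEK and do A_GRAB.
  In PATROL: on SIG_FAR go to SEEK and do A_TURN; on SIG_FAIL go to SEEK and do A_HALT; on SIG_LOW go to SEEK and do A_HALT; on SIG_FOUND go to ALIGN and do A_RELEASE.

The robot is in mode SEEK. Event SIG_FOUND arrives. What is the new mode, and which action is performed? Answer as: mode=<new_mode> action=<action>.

mode=SEEK action=A_HALT

current mode = SEEK; filter table to that mode:
  (SEEK, SIG_FOUND) → (SEEK, A_HALT)  ← event matches
  (SEEK, SIG_FAIL) → (PATROL, A_TURN)
  (SEEK, SIG_LOW) → (ALIGN, A_TURN)
  (SEEK, SIG_FAR) → (SEEK, A_GRAB)
event = SIG_FOUND selects (SEEK, A_HALT)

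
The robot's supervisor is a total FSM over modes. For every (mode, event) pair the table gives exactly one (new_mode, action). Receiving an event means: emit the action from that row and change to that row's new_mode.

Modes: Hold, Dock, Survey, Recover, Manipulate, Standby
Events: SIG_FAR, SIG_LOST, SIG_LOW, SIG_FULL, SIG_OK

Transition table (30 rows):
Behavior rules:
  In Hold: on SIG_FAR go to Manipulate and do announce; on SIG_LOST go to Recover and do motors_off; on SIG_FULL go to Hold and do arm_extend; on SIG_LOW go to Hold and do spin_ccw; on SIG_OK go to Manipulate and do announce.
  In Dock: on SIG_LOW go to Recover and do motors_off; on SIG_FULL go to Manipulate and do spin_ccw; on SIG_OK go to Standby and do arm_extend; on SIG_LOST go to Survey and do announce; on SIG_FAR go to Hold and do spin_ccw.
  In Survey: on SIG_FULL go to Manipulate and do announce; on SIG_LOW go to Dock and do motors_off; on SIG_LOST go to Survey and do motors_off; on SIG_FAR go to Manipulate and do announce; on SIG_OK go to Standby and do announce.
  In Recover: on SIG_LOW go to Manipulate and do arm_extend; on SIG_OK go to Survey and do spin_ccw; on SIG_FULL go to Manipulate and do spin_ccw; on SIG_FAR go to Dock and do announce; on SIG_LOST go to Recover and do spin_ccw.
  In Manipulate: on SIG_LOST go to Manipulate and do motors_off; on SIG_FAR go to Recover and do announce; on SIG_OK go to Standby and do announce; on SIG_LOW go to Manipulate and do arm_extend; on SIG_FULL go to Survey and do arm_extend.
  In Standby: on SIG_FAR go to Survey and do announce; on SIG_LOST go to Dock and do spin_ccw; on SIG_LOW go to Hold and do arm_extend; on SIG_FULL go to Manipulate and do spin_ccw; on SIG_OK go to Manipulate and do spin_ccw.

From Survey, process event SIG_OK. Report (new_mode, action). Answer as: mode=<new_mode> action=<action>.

current mode = Survey; filter table to that mode:
  (Survey, SIG_FULL) → (Manipulate, announce)
  (Survey, SIG_LOW) → (Dock, motors_off)
  (Survey, SIG_LOST) → (Survey, motors_off)
  (Survey, SIG_FAR) → (Manipulate, announce)
  (Survey, SIG_OK) → (Standby, announce)  ← event matches
event = SIG_OK selects (Standby, announce)

mode=Standby action=announce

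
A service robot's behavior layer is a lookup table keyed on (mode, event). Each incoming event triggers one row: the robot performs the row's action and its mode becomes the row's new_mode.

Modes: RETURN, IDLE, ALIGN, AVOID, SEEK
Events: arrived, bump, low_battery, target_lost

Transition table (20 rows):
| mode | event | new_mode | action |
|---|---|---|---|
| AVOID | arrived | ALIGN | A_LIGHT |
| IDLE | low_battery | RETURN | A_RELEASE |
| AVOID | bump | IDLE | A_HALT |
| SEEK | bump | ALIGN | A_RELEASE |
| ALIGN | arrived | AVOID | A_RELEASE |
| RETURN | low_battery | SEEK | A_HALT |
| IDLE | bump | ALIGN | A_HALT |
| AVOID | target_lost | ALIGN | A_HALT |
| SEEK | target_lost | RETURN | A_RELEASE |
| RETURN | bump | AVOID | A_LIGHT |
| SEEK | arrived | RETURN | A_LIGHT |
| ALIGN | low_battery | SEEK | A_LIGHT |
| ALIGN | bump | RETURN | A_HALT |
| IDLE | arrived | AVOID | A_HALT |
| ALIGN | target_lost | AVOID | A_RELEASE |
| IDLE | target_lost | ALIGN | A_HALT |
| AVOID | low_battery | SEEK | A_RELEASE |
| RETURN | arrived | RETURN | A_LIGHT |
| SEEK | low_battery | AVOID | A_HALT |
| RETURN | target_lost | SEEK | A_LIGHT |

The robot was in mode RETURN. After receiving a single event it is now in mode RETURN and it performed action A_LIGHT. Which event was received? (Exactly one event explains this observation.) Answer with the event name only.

try arrived: (RETURN, arrived) → (RETURN, A_LIGHT)  ← matches
try bump: (RETURN, bump) → (AVOID, A_LIGHT)
try low_battery: (RETURN, low_battery) → (SEEK, A_HALT)
try target_lost: (RETURN, target_lost) → (SEEK, A_LIGHT)

arrived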